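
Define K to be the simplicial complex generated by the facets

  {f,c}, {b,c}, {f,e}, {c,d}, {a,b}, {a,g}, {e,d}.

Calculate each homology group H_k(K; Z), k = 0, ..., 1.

H_0 = Z,  H_1 = Z.

We work with the vertex ordering a < b < c < d < e < f < g. The simplices of K, each written with vertices in increasing order, are:

  0-simplices (7): a, b, c, d, e, f, g
  1-simplices (7): ab, ag, bc, cd, cf, de, ef

Hence C_0 ≅ Z^7, C_1 ≅ Z^7.

∂_1: C_1 → C_0 is given by ∂[p,q] = [q] − [p].
As a 7×7 matrix over Z this has rank 6, with invariant factors (1,1,1,1,1,1).

Computing H_k = (kernel of ∂_k) / (image of ∂_{k+1}):

  H_0: rank C_0 − rank ∂_1 = 7 − 6 = 1, and the invariant factors of ∂_1 are all 1, so H_0 ≅ Z.
  H_1: rank ker ∂_1 − rank ∂_2 = (7 − 6) − 0 = 1, and there is no ∂_2, so H_1 ≅ Z.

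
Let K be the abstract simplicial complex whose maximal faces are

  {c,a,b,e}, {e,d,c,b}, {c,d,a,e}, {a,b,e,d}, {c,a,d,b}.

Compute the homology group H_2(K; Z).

K has 5 vertices, 10 edges, 10 triangles, 5 3-simplices.
rank ∂_2 = 6, rank ∂_3 = 4 ⇒ b_2 = 10 − 6 − 4 = 0; all invariant factors of ∂_3 are 1 so no torsion. So H_2 = 0.

H_2 = 0.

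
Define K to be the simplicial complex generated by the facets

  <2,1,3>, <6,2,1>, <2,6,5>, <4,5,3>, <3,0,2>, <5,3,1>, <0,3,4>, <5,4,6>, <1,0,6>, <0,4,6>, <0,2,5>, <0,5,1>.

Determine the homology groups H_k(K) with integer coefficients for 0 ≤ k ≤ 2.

Take the total order 0 < 1 < 2 < 3 < 4 < 5 < 6 on the vertex set. Then K (dimension 2) consists of the simplices:

  0-simplices (7): [0], [1], [2], [3], [4], [5], [6]
  1-simplices (18): [0,1], [0,2], [0,3], [0,4], [0,5], [0,6], [1,2], [1,3], [1,5], [1,6], [2,3], [2,5], [2,6], [3,4], [3,5], [4,5], [4,6], [5,6]
  2-simplices (12): [0,1,5], [0,1,6], [0,2,3], [0,2,5], [0,3,4], [0,4,6], [1,2,3], [1,2,6], [1,3,5], [2,5,6], [3,4,5], [4,5,6]

giving chain groups C_0 ≅ Z^7, C_1 ≅ Z^18, C_2 ≅ Z^12.

∂_1: C_1 → C_0 sends each edge [p,q] (with p < q) to q − p. For instance
  ∂[1,2] = [2] − [1].
The resulting 7×18 matrix has rank 6, and its Smith normal form has invariant factors (1,1,1,1,1,1).

The boundary map ∂_2: C_2 → C_1 maps a triangle to the signed sum of its edges. For instance
  ∂[0,2,5] = [2,5] − [0,5] + [0,2],
  ∂[4,5,6] = [5,6] − [4,6] + [4,5].
This gives a 18×12 integer matrix of rank 12; reducing to Smith normal form yields diagonal entries (1,1,1,1,1,1,1,1,1,1,1,2).

Reading off H_k = ker ∂_k / im ∂_{k+1}:

  H_0: rank C_0 − rank ∂_1 = 7 − 6 = 1, and the invariant factors of ∂_1 are all 1, so H_0 ≅ Z.
  H_1: rank ker ∂_1 − rank ∂_2 = (18 − 6) − 12 = 0, and ∂_2 has invariant factor 2 > 1, so H_1 ≅ Z/2Z.
  H_2: rank ker ∂_2 − rank ∂_3 = (12 − 12) − 0 = 0, and there is no ∂_3, so H_2 ≅ 0.

As a check, the Euler characteristic is 7 − 18 + 12 = 1, which agrees with 1 − 0 + 0 = 1.
(K is a triangulation of the real projective plane RP^2.)

H_0 ≅ Z,  H_1 ≅ Z/2Z,  H_2 = 0.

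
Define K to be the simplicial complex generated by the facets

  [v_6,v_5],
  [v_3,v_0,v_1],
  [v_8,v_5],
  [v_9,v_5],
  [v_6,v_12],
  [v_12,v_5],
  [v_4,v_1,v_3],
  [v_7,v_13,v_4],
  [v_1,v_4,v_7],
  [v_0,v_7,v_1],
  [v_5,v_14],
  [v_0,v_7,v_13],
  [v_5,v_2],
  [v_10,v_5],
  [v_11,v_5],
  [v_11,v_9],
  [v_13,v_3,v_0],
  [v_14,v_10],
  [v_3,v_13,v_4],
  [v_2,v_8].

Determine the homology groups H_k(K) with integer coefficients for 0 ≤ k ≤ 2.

H_0 ≅ Z^2,  H_1 ≅ Z^4,  H_2 ≅ Z.

We work with the vertex ordering v_0 < v_1 < v_2 < v_3 < v_4 < v_5 < v_6 < v_7 < v_8 < v_9 < v_10 < v_11 < v_12 < v_13 < v_14. The simplices of K, each written with vertices in increasing order, are:

  0-simplices (15): [v_0], [v_1], [v_2], [v_3], [v_4], [v_5], [v_6], [v_7], [v_8], [v_9], [v_10], [v_11], [v_12], [v_13], [v_14]
  1-simplices (24): (24 of them)
  2-simplices (8): [v_0,v_1,v_3], [v_0,v_1,v_7], [v_0,v_3,v_13], [v_0,v_7,v_13], [v_1,v_3,v_4], [v_1,v_4,v_7], [v_3,v_4,v_13], [v_4,v_7,v_13]

giving chain groups C_0 ≅ Z^15, C_1 ≅ Z^24, C_2 ≅ Z^8.

Boundary ∂_1: C_1 → C_0 maps an edge to its endpoints' difference, ∂[p,q] = q − p.
This gives a 15×24 integer matrix of rank 13; reducing to Smith normal form yields diagonal entries (1,1,1,1,1,1,1,1,1,1,1,1,1).

∂_2: C_2 → C_1 sends each 2-simplex [p,q,r] to [q,r] − [p,r] + [p,q]. For instance
  ∂[v_0,v_1,v_3] = [v_1,v_3] − [v_0,v_3] + [v_0,v_1],
  ∂[v_0,v_7,v_13] = [v_7,v_13] − [v_0,v_13] + [v_0,v_7].
The resulting 24×8 matrix has rank 7, and its Smith normal form has invariant factors (1,1,1,1,1,1,1).

Reading off H_k = ker ∂_k / im ∂_{k+1}:

  H_0: rank C_0 − rank ∂_1 = 15 − 13 = 2, and the invariant factors of ∂_1 are all 1, so H_0 ≅ Z^2.
  H_1: rank ker ∂_1 − rank ∂_2 = (24 − 13) − 7 = 4, and the invariant factors of ∂_2 are all 1, so H_1 ≅ Z^4.
  H_2: rank ker ∂_2 − rank ∂_3 = (8 − 7) − 0 = 1, and there is no ∂_3, so H_2 ≅ Z.

(K is a triangulation of the disjoint union of the 2-sphere S^2 and a wedge of 4 circles.)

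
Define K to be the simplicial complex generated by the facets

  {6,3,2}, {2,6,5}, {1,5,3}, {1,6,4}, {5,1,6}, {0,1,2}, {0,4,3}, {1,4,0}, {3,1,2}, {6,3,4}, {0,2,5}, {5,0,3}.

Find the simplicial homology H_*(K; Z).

We work with the vertex ordering 0 < 1 < 2 < 3 < 4 < 5 < 6. The simplices of K, each written with vertices in increasing order, are:

  0-simplices (7): [0], [1], [2], [3], [4], [5], [6]
  1-simplices (18): [0,1], [0,2], [0,3], [0,4], [0,5], [1,2], [1,3], [1,4], [1,5], [1,6], [2,3], [2,5], [2,6], [3,4], [3,5], [3,6], [4,6], [5,6]
  2-simplices (12): [0,1,2], [0,1,4], [0,2,5], [0,3,4], [0,3,5], [1,2,3], [1,3,5], [1,4,6], [1,5,6], [2,3,6], [2,5,6], [3,4,6]

Hence C_0 ≅ Z^7, C_1 ≅ Z^18, C_2 ≅ Z^12.

∂_1: C_1 → C_0 sends each edge [p,q] (with p < q) to q − p.
As a 7×18 matrix over Z this has rank 6, with invariant factors (1,1,1,1,1,1).

∂_2: C_2 → C_1 maps a triangle to the signed sum of its edges. For instance
  ∂[0,1,4] = [1,4] − [0,4] + [0,1],
  ∂[1,4,6] = [4,6] − [1,6] + [1,4].
As a 18×12 matrix over Z this has rank 12, with invariant factors (1,1,1,1,1,1,1,1,1,1,1,2).

From H_k ≅ ker(∂_k) / im(∂_{k+1}) we obtain:

  H_0: rank C_0 − rank ∂_1 = 7 − 6 = 1, and the invariant factors of ∂_1 are all 1, so H_0 ≅ Z.
  H_1: rank ker ∂_1 − rank ∂_2 = (18 − 6) − 12 = 0, and ∂_2 has invariant factor 2 > 1, so H_1 ≅ Z/2.
  H_2: rank ker ∂_2 − rank ∂_3 = (12 − 12) − 0 = 0, and there is no ∂_3, so H_2 ≅ 0.

H_0 ≅ Z,  H_1 ≅ Z/2,  H_2 = 0.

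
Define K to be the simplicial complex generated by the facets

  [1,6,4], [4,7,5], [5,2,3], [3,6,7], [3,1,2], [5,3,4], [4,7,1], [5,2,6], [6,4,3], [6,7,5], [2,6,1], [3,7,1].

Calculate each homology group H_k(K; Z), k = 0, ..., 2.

H_0 ≅ Z,  H_1 ≅ Z/2,  H_2 = 0.

Order the vertices as 1 < 2 < 3 < 4 < 5 < 6 < 7. Listing each simplex with vertices in this order, K has dimension 2 with simplices:

  0-simplices (7): [1], [2], [3], [4], [5], [6], [7]
  1-simplices (18): [1,2], [1,3], [1,4], [1,6], [1,7], [2,3], [2,5], [2,6], [3,4], [3,5], [3,6], [3,7], [4,5], [4,6], [4,7], [5,6], [5,7], [6,7]
  2-simplices (12): [1,2,3], [1,2,6], [1,3,7], [1,4,6], [1,4,7], [2,3,5], [2,5,6], [3,4,5], [3,4,6], [3,6,7], [4,5,7], [5,6,7]

Hence C_0 ≅ Z^7, C_1 ≅ Z^18, C_2 ≅ Z^12.

Boundary ∂_1: C_1 → C_0 is given by ∂[p,q] = [q] − [p]. For instance
  ∂[3,7] = [7] − [3].
The 7×18 boundary matrix has rank 6 and Smith normal form diag(1,1,1,1,1,1).

The boundary map ∂_2: C_2 → C_1 sends each 2-simplex [p,q,r] to [q,r] − [p,r] + [p,q]. For instance
  ∂[2,3,5] = [3,5] − [2,5] + [2,3],
  ∂[2,5,6] = [5,6] − [2,6] + [2,5].
The 18×12 boundary matrix has rank 12 and Smith normal form diag(1,1,1,1,1,1,1,1,1,1,1,2).

From H_k ≅ ker(∂_k) / im(∂_{k+1}) we obtain:

  H_0: rank C_0 − rank ∂_1 = 7 − 6 = 1, and the invariant factors of ∂_1 are all 1, so H_0 ≅ Z.
  H_1: rank ker ∂_1 − rank ∂_2 = (18 − 6) − 12 = 0, and ∂_2 has invariant factor 2 > 1, so H_1 ≅ Z/2.
  H_2: rank ker ∂_2 − rank ∂_3 = (12 − 12) − 0 = 0, and there is no ∂_3, so H_2 ≅ 0.

As a check, the Euler characteristic is 7 − 18 + 12 = 1, which agrees with 1 − 0 + 0 = 1.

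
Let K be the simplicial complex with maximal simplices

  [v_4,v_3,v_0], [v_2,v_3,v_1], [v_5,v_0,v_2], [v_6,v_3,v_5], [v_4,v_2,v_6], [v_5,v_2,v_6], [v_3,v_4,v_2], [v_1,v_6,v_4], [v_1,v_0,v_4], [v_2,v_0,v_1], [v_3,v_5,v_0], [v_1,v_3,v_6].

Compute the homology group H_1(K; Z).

We work with the vertex ordering v_0 < v_1 < v_2 < v_3 < v_4 < v_5 < v_6. The simplices of K, each written with vertices in increasing order, are:

  0-simplices (7): [v_0], [v_1], [v_2], [v_3], [v_4], [v_5], [v_6]
  1-simplices (18): (18 of them)
  2-simplices (12): (12 of them)

giving chain groups C_0 ≅ Z^7, C_1 ≅ Z^18, C_2 ≅ Z^12.

The boundary map ∂_1: C_1 → C_0 sends each edge [p,q] (with p < q) to q − p.
The 7×18 boundary matrix has rank 6 and Smith normal form diag(1,1,1,1,1,1).

Boundary ∂_2: C_2 → C_1 sends each 2-simplex [p,q,r] to [q,r] − [p,r] + [p,q]. For instance
  ∂[v_0,v_2,v_5] = [v_2,v_5] − [v_0,v_5] + [v_0,v_2],
  ∂[v_2,v_5,v_6] = [v_5,v_6] − [v_2,v_6] + [v_2,v_5].
The 18×12 boundary matrix has rank 12 and Smith normal form diag(1,1,1,1,1,1,1,1,1,1,1,2).

Reading off H_k = ker ∂_k / im ∂_{k+1}:

  H_1: rank ker ∂_1 − rank ∂_2 = (18 − 6) − 12 = 0, and ∂_2 has invariant factor 2 > 1, so H_1 ≅ Z_2.

(K is a triangulation of the real projective plane RP^2.)

H_1 = Z_2.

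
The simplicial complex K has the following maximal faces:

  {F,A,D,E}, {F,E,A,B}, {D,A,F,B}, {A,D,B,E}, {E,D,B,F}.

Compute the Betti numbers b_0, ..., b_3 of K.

Order the vertices as A < B < D < E < F. Listing each simplex with vertices in this order, K has dimension 3 with simplices:

  0-simplices (5): A, B, D, E, F
  1-simplices (10): AB, AD, AE, AF, BD, BE, BF, DE, DF, EF
  2-simplices (10): ABD, ABE, ABF, ADE, ADF, AEF, BDE, BDF, BEF, DEF
  3-simplices (5): ABDE, ABDF, ABEF, ADEF, BDEF

so the chain groups are C_0 ≅ Z^5, C_1 ≅ Z^10, C_2 ≅ Z^10, C_3 ≅ Z^5.

The boundary map ∂_1: C_1 → C_0 is given by ∂[p,q] = [q] − [p]. For instance
  ∂AF = F − A.
The 5×10 boundary matrix has rank 4 and Smith normal form diag(1,1,1,1).

Boundary ∂_2: C_2 → C_1 maps a triangle to the signed sum of its edges. For instance
  ∂ADF = DF − AF + AD,
  ∂AEF = EF − AF + AE.
This gives a 10×10 integer matrix of rank 6; reducing to Smith normal form yields diagonal entries (1,1,1,1,1,1).

∂_3: C_3 → C_2 sends each 3-simplex σ to the alternating sum Σ_i (−1)^i (σ with its i-th vertex removed). For instance
  ∂ABDF = BDF − ADF + ABF − ABD,
  ∂ADEF = DEF − AEF + ADF − ADE.
The 10×5 boundary matrix has rank 4 and Smith normal form diag(1,1,1,1).

Now H_k = ker ∂_k / im ∂_{k+1}, so:

  H_0: rank C_0 − rank ∂_1 = 5 − 4 = 1, and the invariant factors of ∂_1 are all 1, so H_0 ≅ Z.
  H_1: rank ker ∂_1 − rank ∂_2 = (10 − 4) − 6 = 0, and the invariant factors of ∂_2 are all 1, so H_1 ≅ 0.
  H_2: rank ker ∂_2 − rank ∂_3 = (10 − 6) − 4 = 0, and the invariant factors of ∂_3 are all 1, so H_2 ≅ 0.
  H_3: rank ker ∂_3 − rank ∂_4 = (5 − 4) − 0 = 1, and there is no ∂_4, so H_3 ≅ Z.

Hence the Betti numbers are b_0 = 1, b_1 = 0, b_2 = 0, b_3 = 1.

b_0 = 1, b_1 = 0, b_2 = 0, b_3 = 1.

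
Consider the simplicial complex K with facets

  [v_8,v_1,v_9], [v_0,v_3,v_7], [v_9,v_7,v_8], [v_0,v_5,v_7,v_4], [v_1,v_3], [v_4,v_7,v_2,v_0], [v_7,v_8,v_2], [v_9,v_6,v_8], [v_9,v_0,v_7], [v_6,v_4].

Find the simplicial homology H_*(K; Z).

H_0 ≅ Z,  H_1 ≅ Z^2,  H_2 = 0,  H_3 = 0.

Order the vertices as v_0 < v_1 < v_2 < v_3 < v_4 < v_5 < v_6 < v_7 < v_8 < v_9. Listing each simplex with vertices in this order, K has dimension 3 with simplices:

  0-simplices (10): [v_0], [v_1], [v_2], [v_3], [v_4], [v_5], [v_6], [v_7], [v_8], [v_9]
  1-simplices (22): (22 of them)
  2-simplices (13): (13 of them)
  3-simplices (2): [v_0,v_2,v_4,v_7], [v_0,v_4,v_5,v_7]

giving chain groups C_0 ≅ Z^10, C_1 ≅ Z^22, C_2 ≅ Z^13, C_3 ≅ Z^2.

Boundary ∂_1: C_1 → C_0 sends each edge [p,q] (with p < q) to q − p. For instance
  ∂[v_5,v_7] = [v_7] − [v_5].
As a 10×22 matrix over Z this has rank 9, with invariant factors (1,1,1,1,1,1,1,1,1).

The boundary map ∂_2: C_2 → C_1 maps a triangle to the signed sum of its edges. For instance
  ∂[v_0,v_4,v_7] = [v_4,v_7] − [v_0,v_7] + [v_0,v_4],
  ∂[v_0,v_2,v_7] = [v_2,v_7] − [v_0,v_7] + [v_0,v_2].
As a 22×13 matrix over Z this has rank 11, with invariant factors (1,1,1,1,1,1,1,1,1,1,1).

The boundary map ∂_3: C_3 → C_2 sends each 3-simplex σ to the alternating sum Σ_i (−1)^i (σ with its i-th vertex removed). For instance
  ∂[v_0,v_2,v_4,v_7] = [v_2,v_4,v_7] − [v_0,v_4,v_7] + [v_0,v_2,v_7] − [v_0,v_2,v_4],
  ∂[v_0,v_4,v_5,v_7] = [v_4,v_5,v_7] − [v_0,v_5,v_7] + [v_0,v_4,v_7] − [v_0,v_4,v_5].
This gives a 13×2 integer matrix of rank 2; reducing to Smith normal form yields diagonal entries (1,1).

Reading off H_k = ker ∂_k / im ∂_{k+1}:

  H_0: rank C_0 − rank ∂_1 = 10 − 9 = 1, and the invariant factors of ∂_1 are all 1, so H_0 = Z.
  H_1: rank ker ∂_1 − rank ∂_2 = (22 − 9) − 11 = 2, and the invariant factors of ∂_2 are all 1, so H_1 = Z^2.
  H_2: rank ker ∂_2 − rank ∂_3 = (13 − 11) − 2 = 0, and the invariant factors of ∂_3 are all 1, so H_2 = 0.
  H_3: rank ker ∂_3 − rank ∂_4 = (2 − 2) − 0 = 0, and there is no ∂_4, so H_3 = 0.

As a check, the Euler characteristic is 10 − 22 + 13 − 2 = -1, which agrees with 1 − 2 + 0 − 0 = -1.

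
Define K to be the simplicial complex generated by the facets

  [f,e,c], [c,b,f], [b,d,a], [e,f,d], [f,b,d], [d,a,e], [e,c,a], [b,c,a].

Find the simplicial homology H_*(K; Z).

H_0 ≅ Z,  H_1 = 0,  H_2 ≅ Z.

Order the vertices as a < b < c < d < e < f. Listing each simplex with vertices in this order, K has dimension 2 with simplices:

  0-simplices (6): a, b, c, d, e, f
  1-simplices (12): ab, ac, ad, ae, bc, bd, bf, ce, cf, de, df, ef
  2-simplices (8): abc, abd, ace, ade, bcf, bdf, cef, def

giving chain groups C_0 ≅ Z^6, C_1 ≅ Z^12, C_2 ≅ Z^8.

Boundary ∂_1: C_1 → C_0 is given by ∂[p,q] = [q] − [p].
This gives a 6×12 integer matrix of rank 5; reducing to Smith normal form yields diagonal entries (1,1,1,1,1).

∂_2: C_2 → C_1 acts by ∂[p,q,r] = [q,r] − [p,r] + [p,q]. For instance
  ∂abc = bc − ac + ab,
  ∂abd = bd − ad + ab.
This gives a 12×8 integer matrix of rank 7; reducing to Smith normal form yields diagonal entries (1,1,1,1,1,1,1).

Now H_k = ker ∂_k / im ∂_{k+1}, so:

  H_0: rank C_0 − rank ∂_1 = 6 − 5 = 1, and the invariant factors of ∂_1 are all 1, so H_0 ≅ Z.
  H_1: rank ker ∂_1 − rank ∂_2 = (12 − 5) − 7 = 0, and the invariant factors of ∂_2 are all 1, so H_1 ≅ 0.
  H_2: rank ker ∂_2 − rank ∂_3 = (8 − 7) − 0 = 1, and there is no ∂_3, so H_2 ≅ Z.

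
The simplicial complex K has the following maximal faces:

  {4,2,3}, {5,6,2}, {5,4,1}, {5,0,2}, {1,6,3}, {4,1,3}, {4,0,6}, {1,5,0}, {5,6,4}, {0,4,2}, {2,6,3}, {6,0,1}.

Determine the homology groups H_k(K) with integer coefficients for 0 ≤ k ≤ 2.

H_0 ≅ Z,  H_1 ≅ Z/2,  H_2 = 0.

Take the total order 0 < 1 < 2 < 3 < 4 < 5 < 6 on the vertex set. Then K (dimension 2) consists of the simplices:

  0-simplices (7): [0], [1], [2], [3], [4], [5], [6]
  1-simplices (18): [0,1], [0,2], [0,4], [0,5], [0,6], [1,3], [1,4], [1,5], [1,6], [2,3], [2,4], [2,5], [2,6], [3,4], [3,6], [4,5], [4,6], [5,6]
  2-simplices (12): [0,1,5], [0,1,6], [0,2,4], [0,2,5], [0,4,6], [1,3,4], [1,3,6], [1,4,5], [2,3,4], [2,3,6], [2,5,6], [4,5,6]

giving chain groups C_0 ≅ Z^7, C_1 ≅ Z^18, C_2 ≅ Z^12.

∂_1: C_1 → C_0 sends each edge [p,q] (with p < q) to q − p.
The resulting 7×18 matrix has rank 6, and its Smith normal form has invariant factors (1,1,1,1,1,1).

The boundary map ∂_2: C_2 → C_1 sends each 2-simplex [p,q,r] to [q,r] − [p,r] + [p,q]. For instance
  ∂[0,4,6] = [4,6] − [0,6] + [0,4],
  ∂[2,3,6] = [3,6] − [2,6] + [2,3].
As a 18×12 matrix over Z this has rank 12, with invariant factors (1,1,1,1,1,1,1,1,1,1,1,2).

From H_k ≅ ker(∂_k) / im(∂_{k+1}) we obtain:

  H_0: rank C_0 − rank ∂_1 = 7 − 6 = 1, and the invariant factors of ∂_1 are all 1, so H_0 ≅ Z.
  H_1: rank ker ∂_1 − rank ∂_2 = (18 − 6) − 12 = 0, and ∂_2 has invariant factor 2 > 1, so H_1 ≅ Z/2.
  H_2: rank ker ∂_2 − rank ∂_3 = (12 − 12) − 0 = 0, and there is no ∂_3, so H_2 ≅ 0.

(K is a triangulation of the real projective plane RP^2.)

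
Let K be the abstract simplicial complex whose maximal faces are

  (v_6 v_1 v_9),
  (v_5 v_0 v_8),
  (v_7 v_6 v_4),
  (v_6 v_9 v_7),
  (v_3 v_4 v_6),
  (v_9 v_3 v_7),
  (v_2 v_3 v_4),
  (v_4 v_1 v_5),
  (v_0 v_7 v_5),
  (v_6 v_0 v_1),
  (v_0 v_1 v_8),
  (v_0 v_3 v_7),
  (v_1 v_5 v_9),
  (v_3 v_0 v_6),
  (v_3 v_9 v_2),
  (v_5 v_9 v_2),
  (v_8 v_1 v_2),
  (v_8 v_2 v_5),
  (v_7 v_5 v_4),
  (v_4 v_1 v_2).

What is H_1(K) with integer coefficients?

Take the total order v_0 < v_1 < v_2 < v_3 < v_4 < v_5 < v_6 < v_7 < v_8 < v_9 on the vertex set. Then K (dimension 2) consists of the simplices:

  0-simplices (10): [v_0], [v_1], [v_2], [v_3], [v_4], [v_5], [v_6], [v_7], [v_8], [v_9]
  1-simplices (30): (30 of them)
  2-simplices (20): (20 of them)

giving chain groups C_0 ≅ Z^10, C_1 ≅ Z^30, C_2 ≅ Z^20.

∂_1: C_1 → C_0 is given by ∂[p,q] = [q] − [p].
The resulting 10×30 matrix has rank 9, and its Smith normal form has invariant factors (1,1,1,1,1,1,1,1,1).

∂_2: C_2 → C_1 maps a triangle to the signed sum of its edges. For instance
  ∂[v_2,v_3,v_9] = [v_3,v_9] − [v_2,v_9] + [v_2,v_3],
  ∂[v_2,v_3,v_4] = [v_3,v_4] − [v_2,v_4] + [v_2,v_3].
The 30×20 boundary matrix has rank 20 and Smith normal form diag(1,1,1,1,1,1,1,1,1,1,1,1,1,1,1,1,1,1,1,2).

Computing H_k = (kernel of ∂_k) / (image of ∂_{k+1}):

  H_1: rank ker ∂_1 − rank ∂_2 = (30 − 9) − 20 = 1, and ∂_2 has invariant factor 2 > 1, so H_1 = Z ⊕ Z/2.

H_1 ≅ Z ⊕ Z/2.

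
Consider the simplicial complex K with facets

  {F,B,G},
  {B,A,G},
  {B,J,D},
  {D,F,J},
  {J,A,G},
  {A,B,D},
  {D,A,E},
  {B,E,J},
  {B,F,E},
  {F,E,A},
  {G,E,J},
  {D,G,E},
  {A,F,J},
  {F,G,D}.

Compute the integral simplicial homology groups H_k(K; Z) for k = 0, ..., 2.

Order the vertices as A < B < D < E < F < G < J. Listing each simplex with vertices in this order, K has dimension 2 with simplices:

  0-simplices (7): A, B, D, E, F, G, J
  1-simplices (21): AB, AD, AE, AF, AG, AJ, BD, BE, BF, BG, BJ, DE, DF, DG, DJ, EF, EG, EJ, FG, FJ, GJ
  2-simplices (14): ABD, ABG, ADE, AEF, AFJ, AGJ, BDJ, BEF, BEJ, BFG, DEG, DFG, DFJ, EGJ

Hence C_0 ≅ Z^7, C_1 ≅ Z^21, C_2 ≅ Z^14.

∂_1: C_1 → C_0 maps an edge to its endpoints' difference, ∂[p,q] = q − p. For instance
  ∂AF = F − A.
The resulting 7×21 matrix has rank 6, and its Smith normal form has invariant factors (1,1,1,1,1,1).

∂_2: C_2 → C_1 maps a triangle to the signed sum of its edges. For instance
  ∂AFJ = FJ − AJ + AF,
  ∂ABG = BG − AG + AB.
This gives a 21×14 integer matrix of rank 13; reducing to Smith normal form yields diagonal entries (1,1,1,1,1,1,1,1,1,1,1,1,1).

Computing H_k = (kernel of ∂_k) / (image of ∂_{k+1}):

  H_0: rank C_0 − rank ∂_1 = 7 − 6 = 1, and the invariant factors of ∂_1 are all 1, so H_0 = Z.
  H_1: rank ker ∂_1 − rank ∂_2 = (21 − 6) − 13 = 2, and the invariant factors of ∂_2 are all 1, so H_1 = Z^2.
  H_2: rank ker ∂_2 − rank ∂_3 = (14 − 13) − 0 = 1, and there is no ∂_3, so H_2 = Z.

As a check, the Euler characteristic is 7 − 21 + 14 = 0, which agrees with 1 − 2 + 1 = 0.

H_0 ≅ Z,  H_1 ≅ Z^2,  H_2 ≅ Z.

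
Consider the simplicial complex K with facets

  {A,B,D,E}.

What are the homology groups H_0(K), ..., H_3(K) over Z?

Take the total order A < B < D < E on the vertex set. Then K (dimension 3) consists of the simplices:

  0-simplices (4): A, B, D, E
  1-simplices (6): AB, AD, AE, BD, BE, DE
  2-simplices (4): ABD, ABE, ADE, BDE
  3-simplices (1): ABDE

giving chain groups C_0 ≅ Z^4, C_1 ≅ Z^6, C_2 ≅ Z^4, C_3 ≅ Z^1.

∂_1: C_1 → C_0 maps an edge to its endpoints' difference, ∂[p,q] = q − p.
The resulting 4×6 matrix has rank 3, and its Smith normal form has invariant factors (1,1,1).

The boundary map ∂_2: C_2 → C_1 acts by ∂[p,q,r] = [q,r] − [p,r] + [p,q]. For instance
  ∂ADE = DE − AE + AD,
  ∂BDE = DE − BE + BD.
The 6×4 boundary matrix has rank 3 and Smith normal form diag(1,1,1).

Boundary ∂_3: C_3 → C_2 sends each 3-simplex σ to the alternating sum Σ_i (−1)^i (σ with its i-th vertex removed). For instance
  ∂ABDE = BDE − ADE + ABE − ABD.
This gives a 4×1 integer matrix of rank 1; reducing to Smith normal form yields diagonal entries (1).

Now H_k = ker ∂_k / im ∂_{k+1}, so:

  H_0: rank C_0 − rank ∂_1 = 4 − 3 = 1, and the invariant factors of ∂_1 are all 1, so H_0 = Z.
  H_1: rank ker ∂_1 − rank ∂_2 = (6 − 3) − 3 = 0, and the invariant factors of ∂_2 are all 1, so H_1 = 0.
  H_2: rank ker ∂_2 − rank ∂_3 = (4 − 3) − 1 = 0, and the invariant factors of ∂_3 are all 1, so H_2 = 0.
  H_3: rank ker ∂_3 − rank ∂_4 = (1 − 1) − 0 = 0, and there is no ∂_4, so H_3 = 0.

As a check, the Euler characteristic is 4 − 6 + 4 − 1 = 1, which agrees with 1 − 0 + 0 − 0 = 1.

H_0 ≅ Z,  H_1 = 0,  H_2 = 0,  H_3 = 0.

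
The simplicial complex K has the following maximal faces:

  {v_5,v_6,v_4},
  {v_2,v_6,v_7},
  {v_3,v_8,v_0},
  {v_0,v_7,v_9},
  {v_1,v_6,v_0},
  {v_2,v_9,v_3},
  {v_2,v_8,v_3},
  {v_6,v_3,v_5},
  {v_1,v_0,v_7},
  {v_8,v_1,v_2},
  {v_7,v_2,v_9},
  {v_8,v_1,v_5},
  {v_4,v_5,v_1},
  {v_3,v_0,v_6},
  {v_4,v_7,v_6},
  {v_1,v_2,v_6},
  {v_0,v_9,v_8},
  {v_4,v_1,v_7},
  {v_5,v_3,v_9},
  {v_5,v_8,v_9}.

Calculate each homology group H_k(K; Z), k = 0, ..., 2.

Fix the vertex order v_0 < v_1 < v_2 < v_3 < v_4 < v_5 < v_6 < v_7 < v_8 < v_9 and write every simplex with vertices in increasing order. Then dim K = 2 and the simplices of K are:

  0-simplices (10): [v_0], [v_1], [v_2], [v_3], [v_4], [v_5], [v_6], [v_7], [v_8], [v_9]
  1-simplices (30): (30 of them)
  2-simplices (20): (20 of them)

Hence C_0 ≅ Z^10, C_1 ≅ Z^30, C_2 ≅ Z^20.

∂_1: C_1 → C_0 is given by ∂[p,q] = [q] − [p]. For instance
  ∂[v_3,v_9] = [v_9] − [v_3].
This gives a 10×30 integer matrix of rank 9; reducing to Smith normal form yields diagonal entries (1,1,1,1,1,1,1,1,1).

The boundary map ∂_2: C_2 → C_1 maps a triangle to the signed sum of its edges. For instance
  ∂[v_0,v_3,v_6] = [v_3,v_6] − [v_0,v_6] + [v_0,v_3],
  ∂[v_0,v_7,v_9] = [v_7,v_9] − [v_0,v_9] + [v_0,v_7].
This gives a 30×20 integer matrix of rank 20; reducing to Smith normal form yields diagonal entries (1,1,1,1,1,1,1,1,1,1,1,1,1,1,1,1,1,1,1,2).

Now H_k = ker ∂_k / im ∂_{k+1}, so:

  H_0: rank C_0 − rank ∂_1 = 10 − 9 = 1, and the invariant factors of ∂_1 are all 1, so H_0 = Z.
  H_1: rank ker ∂_1 − rank ∂_2 = (30 − 9) − 20 = 1, and ∂_2 has invariant factor 2 > 1, so H_1 = Z ⊕ Z/2.
  H_2: rank ker ∂_2 − rank ∂_3 = (20 − 20) − 0 = 0, and there is no ∂_3, so H_2 = 0.

H_0 = Z,  H_1 = Z ⊕ Z/2,  H_2 = 0.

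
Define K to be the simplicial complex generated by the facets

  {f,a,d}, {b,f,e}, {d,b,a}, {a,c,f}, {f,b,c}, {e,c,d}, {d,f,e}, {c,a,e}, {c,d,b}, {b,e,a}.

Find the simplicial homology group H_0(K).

H_0 = Z.

Fix the vertex order a < b < c < d < e < f and write every simplex with vertices in increasing order. Then dim K = 2 and the simplices of K are:

  0-simplices (6): a, b, c, d, e, f
  1-simplices (15): ab, ac, ad, ae, af, bc, bd, be, bf, cd, ce, cf, de, df, ef
  2-simplices (10): abd, abe, ace, acf, adf, bcd, bcf, bef, cde, def

Hence C_0 ≅ Z^6, C_1 ≅ Z^15, C_2 ≅ Z^10.

∂_1: C_1 → C_0 sends each edge [p,q] (with p < q) to q − p. For instance
  ∂bd = d − b.
The 6×15 boundary matrix has rank 5 and Smith normal form diag(1,1,1,1,1).

∂_2: C_2 → C_1 sends each 2-simplex [p,q,r] to [q,r] − [p,r] + [p,q]. For instance
  ∂abe = be − ae + ab,
  ∂ace = ce − ae + ac.
This gives a 15×10 integer matrix of rank 10; reducing to Smith normal form yields diagonal entries (1,1,1,1,1,1,1,1,1,2).

Reading off H_k = ker ∂_k / im ∂_{k+1}:

  H_0: rank C_0 − rank ∂_1 = 6 − 5 = 1, and the invariant factors of ∂_1 are all 1, so H_0 = Z.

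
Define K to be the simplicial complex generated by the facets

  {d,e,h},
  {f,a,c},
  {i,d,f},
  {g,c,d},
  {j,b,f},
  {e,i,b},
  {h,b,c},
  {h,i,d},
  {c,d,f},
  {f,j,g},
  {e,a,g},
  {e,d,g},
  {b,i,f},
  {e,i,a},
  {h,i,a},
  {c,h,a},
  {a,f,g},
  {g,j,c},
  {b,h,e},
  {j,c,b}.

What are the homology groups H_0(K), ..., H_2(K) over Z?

H_0 ≅ Z,  H_1 ≅ Z ⊕ Z_2,  H_2 = 0.

Order the vertices as a < b < c < d < e < f < g < h < i < j. Listing each simplex with vertices in this order, K has dimension 2 with simplices:

  0-simplices (10): a, b, c, d, e, f, g, h, i, j
  1-simplices (30): ac, ae, af, ag, ah, ai, bc, be, bf, bh, bi, bj, cd, cf, cg, ch, cj, de, df, dg, dh, di, eg, eh, ei, fg, fi, fj, gj, hi
  2-simplices (20): acf, ach, aeg, aei, afg, ahi, bch, bcj, beh, bei, bfi, bfj, cdf, cdg, cgj, deg, deh, dfi, dhi, fgj

so the chain groups are C_0 ≅ Z^10, C_1 ≅ Z^30, C_2 ≅ Z^20.

Boundary ∂_1: C_1 → C_0 maps an edge to its endpoints' difference, ∂[p,q] = q − p.
The 10×30 boundary matrix has rank 9 and Smith normal form diag(1,1,1,1,1,1,1,1,1).

∂_2: C_2 → C_1 maps a triangle to the signed sum of its edges. For instance
  ∂dfi = fi − di + df,
  ∂aeg = eg − ag + ae.
The resulting 30×20 matrix has rank 20, and its Smith normal form has invariant factors (1,1,1,1,1,1,1,1,1,1,1,1,1,1,1,1,1,1,1,2).

From H_k ≅ ker(∂_k) / im(∂_{k+1}) we obtain:

  H_0: rank C_0 − rank ∂_1 = 10 − 9 = 1, and the invariant factors of ∂_1 are all 1, so H_0 = Z.
  H_1: rank ker ∂_1 − rank ∂_2 = (30 − 9) − 20 = 1, and ∂_2 has invariant factor 2 > 1, so H_1 = Z ⊕ Z_2.
  H_2: rank ker ∂_2 − rank ∂_3 = (20 − 20) − 0 = 0, and there is no ∂_3, so H_2 = 0.

(K is a triangulation of the Klein bottle.)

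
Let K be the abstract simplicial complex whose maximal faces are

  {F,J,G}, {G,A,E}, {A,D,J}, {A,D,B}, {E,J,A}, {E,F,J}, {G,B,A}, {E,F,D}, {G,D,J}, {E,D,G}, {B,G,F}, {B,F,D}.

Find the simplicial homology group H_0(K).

H_0 ≅ Z.

Fix the vertex order A < B < D < E < F < G < J and write every simplex with vertices in increasing order. Then dim K = 2 and the simplices of K are:

  0-simplices (7): A, B, D, E, F, G, J
  1-simplices (18): AB, AD, AE, AG, AJ, BD, BF, BG, DE, DF, DG, DJ, EF, EG, EJ, FG, FJ, GJ
  2-simplices (12): ABD, ABG, ADJ, AEG, AEJ, BDF, BFG, DEF, DEG, DGJ, EFJ, FGJ

so the chain groups are C_0 ≅ Z^7, C_1 ≅ Z^18, C_2 ≅ Z^12.

∂_1: C_1 → C_0 is given by ∂[p,q] = [q] − [p].
The 7×18 boundary matrix has rank 6 and Smith normal form diag(1,1,1,1,1,1).

∂_2: C_2 → C_1 acts by ∂[p,q,r] = [q,r] − [p,r] + [p,q]. For instance
  ∂AEJ = EJ − AJ + AE,
  ∂BFG = FG − BG + BF.
The 18×12 boundary matrix has rank 12 and Smith normal form diag(1,1,1,1,1,1,1,1,1,1,1,2).

From H_k ≅ ker(∂_k) / im(∂_{k+1}) we obtain:

  H_0: rank C_0 − rank ∂_1 = 7 − 6 = 1, and the invariant factors of ∂_1 are all 1, so H_0 ≅ Z.

(K is a triangulation of the real projective plane RP^2.)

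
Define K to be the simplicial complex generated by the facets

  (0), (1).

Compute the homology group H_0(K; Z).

H_0 ≅ Z^2.

Take the total order 0 < 1 on the vertex set. Then K (dimension 0) consists of the simplices:

  0-simplices (2): [0], [1]

Hence C_0 ≅ Z^2.

Computing H_k = (kernel of ∂_k) / (image of ∂_{k+1}):

  H_0: rank C_0 − rank ∂_1 = 2 − 0 = 2, and there is no ∂_1, so H_0 = Z^2.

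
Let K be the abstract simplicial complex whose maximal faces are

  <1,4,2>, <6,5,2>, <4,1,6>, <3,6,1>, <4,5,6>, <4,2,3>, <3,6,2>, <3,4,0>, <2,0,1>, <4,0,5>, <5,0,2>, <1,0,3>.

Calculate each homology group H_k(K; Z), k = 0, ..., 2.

H_0 ≅ Z,  H_1 ≅ Z/2Z,  H_2 = 0.

K has 7 vertices, 18 edges, 12 triangles.
rank ∂_0 = 0, rank ∂_1 = 6 ⇒ b_0 = 7 − 0 − 6 = 1; all invariant factors of ∂_1 are 1 so no torsion. So H_0 = Z.
rank ∂_1 = 6, rank ∂_2 = 12 ⇒ b_1 = 18 − 6 − 12 = 0; ∂_2 has invariant factor(s) [2] giving torsion. So H_1 = Z/2Z.
rank ∂_2 = 12, rank ∂_3 = 0 ⇒ b_2 = 12 − 12 − 0 = 0. So H_2 = 0.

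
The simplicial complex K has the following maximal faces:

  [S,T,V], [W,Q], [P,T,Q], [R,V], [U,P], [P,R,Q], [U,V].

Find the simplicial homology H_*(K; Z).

Take the total order P < Q < R < S < T < U < V < W on the vertex set. Then K (dimension 2) consists of the simplices:

  0-simplices (8): P, Q, R, S, T, U, V, W
  1-simplices (12): PQ, PR, PT, PU, QR, QT, QW, RV, ST, SV, TV, UV
  2-simplices (3): PQR, PQT, STV

so the chain groups are C_0 ≅ Z^8, C_1 ≅ Z^12, C_2 ≅ Z^3.

∂_1: C_1 → C_0 sends each edge [p,q] (with p < q) to q − p.
The resulting 8×12 matrix has rank 7, and its Smith normal form has invariant factors (1,1,1,1,1,1,1).

∂_2: C_2 → C_1 maps a triangle to the signed sum of its edges. For instance
  ∂PQR = QR − PR + PQ,
  ∂PQT = QT − PT + PQ.
As a 12×3 matrix over Z this has rank 3, with invariant factors (1,1,1).

Reading off H_k = ker ∂_k / im ∂_{k+1}:

  H_0: rank C_0 − rank ∂_1 = 8 − 7 = 1, and the invariant factors of ∂_1 are all 1, so H_0 ≅ Z.
  H_1: rank ker ∂_1 − rank ∂_2 = (12 − 7) − 3 = 2, and the invariant factors of ∂_2 are all 1, so H_1 ≅ Z^2.
  H_2: rank ker ∂_2 − rank ∂_3 = (3 − 3) − 0 = 0, and there is no ∂_3, so H_2 ≅ 0.

H_0 ≅ Z,  H_1 ≅ Z^2,  H_2 = 0.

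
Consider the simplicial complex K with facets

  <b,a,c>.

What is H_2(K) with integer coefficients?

We work with the vertex ordering a < b < c. The simplices of K, each written with vertices in increasing order, are:

  0-simplices (3): a, b, c
  1-simplices (3): ab, ac, bc
  2-simplices (1): abc

Hence C_0 ≅ Z^3, C_1 ≅ Z^3, C_2 ≅ Z^1.

The boundary map ∂_1: C_1 → C_0 maps an edge to its endpoints' difference, ∂[p,q] = q − p.
This gives a 3×3 integer matrix of rank 2; reducing to Smith normal form yields diagonal entries (1,1).

∂_2: C_2 → C_1 maps a triangle to the signed sum of its edges. For instance
  ∂abc = bc − ac + ab.
As a 3×1 matrix over Z this has rank 1, with invariant factors (1).

From H_k ≅ ker(∂_k) / im(∂_{k+1}) we obtain:

  H_2: rank ker ∂_2 − rank ∂_3 = (1 − 1) − 0 = 0, and there is no ∂_3, so H_2 ≅ 0.

(K is a triangulation of the 2-simplex.)

H_2 = 0.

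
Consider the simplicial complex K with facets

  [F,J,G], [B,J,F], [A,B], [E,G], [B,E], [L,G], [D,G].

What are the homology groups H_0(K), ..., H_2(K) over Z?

H_0 ≅ Z,  H_1 ≅ Z,  H_2 = 0.

K has 8 vertices, 10 edges, 2 triangles.
rank ∂_0 = 0, rank ∂_1 = 7 ⇒ b_0 = 8 − 0 − 7 = 1; all invariant factors of ∂_1 are 1 so no torsion. So H_0 ≅ Z.
rank ∂_1 = 7, rank ∂_2 = 2 ⇒ b_1 = 10 − 7 − 2 = 1; all invariant factors of ∂_2 are 1 so no torsion. So H_1 ≅ Z.
rank ∂_2 = 2, rank ∂_3 = 0 ⇒ b_2 = 2 − 2 − 0 = 0. So H_2 ≅ 0.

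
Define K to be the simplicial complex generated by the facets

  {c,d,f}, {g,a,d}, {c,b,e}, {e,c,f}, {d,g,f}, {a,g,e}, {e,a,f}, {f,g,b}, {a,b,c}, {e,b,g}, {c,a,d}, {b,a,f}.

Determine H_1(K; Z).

H_1 = Z_2.

Fix the vertex order a < b < c < d < e < f < g and write every simplex with vertices in increasing order. Then dim K = 2 and the simplices of K are:

  0-simplices (7): a, b, c, d, e, f, g
  1-simplices (18): ab, ac, ad, ae, af, ag, bc, be, bf, bg, cd, ce, cf, df, dg, ef, eg, fg
  2-simplices (12): abc, abf, acd, adg, aef, aeg, bce, beg, bfg, cdf, cef, dfg

giving chain groups C_0 ≅ Z^7, C_1 ≅ Z^18, C_2 ≅ Z^12.

∂_1: C_1 → C_0 is given by ∂[p,q] = [q] − [p]. For instance
  ∂bc = c − b.
This gives a 7×18 integer matrix of rank 6; reducing to Smith normal form yields diagonal entries (1,1,1,1,1,1).

The boundary map ∂_2: C_2 → C_1 maps a triangle to the signed sum of its edges. For instance
  ∂adg = dg − ag + ad,
  ∂bfg = fg − bg + bf.
As a 18×12 matrix over Z this has rank 12, with invariant factors (1,1,1,1,1,1,1,1,1,1,1,2).

Reading off H_k = ker ∂_k / im ∂_{k+1}:

  H_1: rank ker ∂_1 − rank ∂_2 = (18 − 6) − 12 = 0, and ∂_2 has invariant factor 2 > 1, so H_1 ≅ Z_2.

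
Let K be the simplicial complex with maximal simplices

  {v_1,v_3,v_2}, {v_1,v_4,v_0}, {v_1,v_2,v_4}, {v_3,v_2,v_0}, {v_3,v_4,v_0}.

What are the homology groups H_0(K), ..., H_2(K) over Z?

H_0 ≅ Z,  H_1 ≅ Z,  H_2 = 0.

Order the vertices as v_0 < v_1 < v_2 < v_3 < v_4. Listing each simplex with vertices in this order, K has dimension 2 with simplices:

  0-simplices (5): [v_0], [v_1], [v_2], [v_3], [v_4]
  1-simplices (10): [v_0,v_1], [v_0,v_2], [v_0,v_3], [v_0,v_4], [v_1,v_2], [v_1,v_3], [v_1,v_4], [v_2,v_3], [v_2,v_4], [v_3,v_4]
  2-simplices (5): [v_0,v_1,v_4], [v_0,v_2,v_3], [v_0,v_3,v_4], [v_1,v_2,v_3], [v_1,v_2,v_4]

so the chain groups are C_0 ≅ Z^5, C_1 ≅ Z^10, C_2 ≅ Z^5.

Boundary ∂_1: C_1 → C_0 sends each edge [p,q] (with p < q) to q − p.
The 5×10 boundary matrix has rank 4 and Smith normal form diag(1,1,1,1).

∂_2: C_2 → C_1 acts by ∂[p,q,r] = [q,r] − [p,r] + [p,q]. For instance
  ∂[v_0,v_3,v_4] = [v_3,v_4] − [v_0,v_4] + [v_0,v_3],
  ∂[v_1,v_2,v_3] = [v_2,v_3] − [v_1,v_3] + [v_1,v_2].
This gives a 10×5 integer matrix of rank 5; reducing to Smith normal form yields diagonal entries (1,1,1,1,1).

Reading off H_k = ker ∂_k / im ∂_{k+1}:

  H_0: rank C_0 − rank ∂_1 = 5 − 4 = 1, and the invariant factors of ∂_1 are all 1, so H_0 = Z.
  H_1: rank ker ∂_1 − rank ∂_2 = (10 − 4) − 5 = 1, and the invariant factors of ∂_2 are all 1, so H_1 = Z.
  H_2: rank ker ∂_2 − rank ∂_3 = (5 − 5) − 0 = 0, and there is no ∂_3, so H_2 = 0.

As a check, the Euler characteristic is 5 − 10 + 5 = 0, which agrees with 1 − 1 + 0 = 0.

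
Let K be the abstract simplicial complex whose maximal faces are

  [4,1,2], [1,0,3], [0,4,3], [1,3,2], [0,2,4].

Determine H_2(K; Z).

Order the vertices as 0 < 1 < 2 < 3 < 4. Listing each simplex with vertices in this order, K has dimension 2 with simplices:

  0-simplices (5): [0], [1], [2], [3], [4]
  1-simplices (10): [0,1], [0,2], [0,3], [0,4], [1,2], [1,3], [1,4], [2,3], [2,4], [3,4]
  2-simplices (5): [0,1,3], [0,2,4], [0,3,4], [1,2,3], [1,2,4]

giving chain groups C_0 ≅ Z^5, C_1 ≅ Z^10, C_2 ≅ Z^5.

∂_1: C_1 → C_0 sends each edge [p,q] (with p < q) to q − p.
As a 5×10 matrix over Z this has rank 4, with invariant factors (1,1,1,1).

Boundary ∂_2: C_2 → C_1 sends each 2-simplex [p,q,r] to [q,r] − [p,r] + [p,q]. For instance
  ∂[0,1,3] = [1,3] − [0,3] + [0,1],
  ∂[0,3,4] = [3,4] − [0,4] + [0,3].
The 10×5 boundary matrix has rank 5 and Smith normal form diag(1,1,1,1,1).

Computing H_k = (kernel of ∂_k) / (image of ∂_{k+1}):

  H_2: rank ker ∂_2 − rank ∂_3 = (5 − 5) − 0 = 0, and there is no ∂_3, so H_2 ≅ 0.

(K is a triangulation of the Möbius band.)

H_2 = 0.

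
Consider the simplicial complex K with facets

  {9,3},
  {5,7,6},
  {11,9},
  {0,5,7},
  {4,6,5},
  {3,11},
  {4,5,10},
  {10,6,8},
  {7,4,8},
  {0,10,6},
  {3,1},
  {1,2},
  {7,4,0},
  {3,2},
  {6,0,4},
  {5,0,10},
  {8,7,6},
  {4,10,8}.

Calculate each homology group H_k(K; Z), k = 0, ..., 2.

H_0 ≅ Z^2,  H_1 ≅ Z^2 ⊕ Z_2,  H_2 = 0.

K has 12 vertices, 24 edges, 12 triangles.
rank ∂_0 = 0, rank ∂_1 = 10 ⇒ b_0 = 12 − 0 − 10 = 2; all invariant factors of ∂_1 are 1 so no torsion. So H_0 = Z^2.
rank ∂_1 = 10, rank ∂_2 = 12 ⇒ b_1 = 24 − 10 − 12 = 2; ∂_2 has invariant factor(s) [2] giving torsion. So H_1 = Z^2 ⊕ Z_2.
rank ∂_2 = 12, rank ∂_3 = 0 ⇒ b_2 = 12 − 12 − 0 = 0. So H_2 = 0.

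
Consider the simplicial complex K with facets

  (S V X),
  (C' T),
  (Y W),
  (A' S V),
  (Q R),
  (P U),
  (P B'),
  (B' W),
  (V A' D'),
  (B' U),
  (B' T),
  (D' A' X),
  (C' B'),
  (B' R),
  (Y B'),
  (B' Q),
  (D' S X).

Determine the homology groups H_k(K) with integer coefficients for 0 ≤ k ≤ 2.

Order the vertices as P < Q < R < S < T < U < V < W < X < Y < A' < B' < C' < D'. Listing each simplex with vertices in this order, K has dimension 2 with simplices:

  0-simplices (14): [P], [Q], [R], [S], [T], [U], [V], [W], [X], [Y], [A'], [B'], [C'], [D']
  1-simplices (22): (22 of them)
  2-simplices (5): [S,V,X], [S,V,A'], [S,X,D'], [V,A',D'], [X,A',D']

Hence C_0 ≅ Z^14, C_1 ≅ Z^22, C_2 ≅ Z^5.

The boundary map ∂_1: C_1 → C_0 maps an edge to its endpoints' difference, ∂[p,q] = q − p.
This gives a 14×22 integer matrix of rank 12; reducing to Smith normal form yields diagonal entries (1,1,1,1,1,1,1,1,1,1,1,1).

∂_2: C_2 → C_1 maps a triangle to the signed sum of its edges. For instance
  ∂[X,A',D'] = [A',D'] − [X,D'] + [X,A'],
  ∂[V,A',D'] = [A',D'] − [V,D'] + [V,A'].
This gives a 22×5 integer matrix of rank 5; reducing to Smith normal form yields diagonal entries (1,1,1,1,1).

From H_k ≅ ker(∂_k) / im(∂_{k+1}) we obtain:

  H_0: rank C_0 − rank ∂_1 = 14 − 12 = 2, and the invariant factors of ∂_1 are all 1, so H_0 ≅ Z^2.
  H_1: rank ker ∂_1 − rank ∂_2 = (22 − 12) − 5 = 5, and the invariant factors of ∂_2 are all 1, so H_1 ≅ Z^5.
  H_2: rank ker ∂_2 − rank ∂_3 = (5 − 5) − 0 = 0, and there is no ∂_3, so H_2 ≅ 0.

H_0 = Z^2,  H_1 = Z^5,  H_2 = 0.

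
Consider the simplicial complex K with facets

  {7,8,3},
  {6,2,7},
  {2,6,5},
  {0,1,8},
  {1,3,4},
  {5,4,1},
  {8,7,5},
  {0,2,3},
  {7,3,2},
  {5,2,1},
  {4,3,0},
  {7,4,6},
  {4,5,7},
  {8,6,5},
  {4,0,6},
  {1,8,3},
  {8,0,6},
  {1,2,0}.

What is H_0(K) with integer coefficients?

H_0 = Z.

Fix the vertex order 0 < 1 < 2 < 3 < 4 < 5 < 6 < 7 < 8 and write every simplex with vertices in increasing order. Then dim K = 2 and the simplices of K are:

  0-simplices (9): [0], [1], [2], [3], [4], [5], [6], [7], [8]
  1-simplices (27): (27 of them)
  2-simplices (18): [0,1,2], [0,1,8], [0,2,3], [0,3,4], [0,4,6], [0,6,8], [1,2,5], [1,3,4], [1,3,8], [1,4,5], [2,3,7], [2,5,6], [2,6,7], [3,7,8], [4,5,7], [4,6,7], [5,6,8], [5,7,8]

giving chain groups C_0 ≅ Z^9, C_1 ≅ Z^27, C_2 ≅ Z^18.

The boundary map ∂_1: C_1 → C_0 maps an edge to its endpoints' difference, ∂[p,q] = q − p. For instance
  ∂[6,8] = [8] − [6].
The 9×27 boundary matrix has rank 8 and Smith normal form diag(1,1,1,1,1,1,1,1).

The boundary map ∂_2: C_2 → C_1 maps a triangle to the signed sum of its edges. For instance
  ∂[0,4,6] = [4,6] − [0,6] + [0,4],
  ∂[0,1,2] = [1,2] − [0,2] + [0,1].
This gives a 27×18 integer matrix of rank 18; reducing to Smith normal form yields diagonal entries (1,1,1,1,1,1,1,1,1,1,1,1,1,1,1,1,1,2).

Computing H_k = (kernel of ∂_k) / (image of ∂_{k+1}):

  H_0: rank C_0 − rank ∂_1 = 9 − 8 = 1, and the invariant factors of ∂_1 are all 1, so H_0 = Z.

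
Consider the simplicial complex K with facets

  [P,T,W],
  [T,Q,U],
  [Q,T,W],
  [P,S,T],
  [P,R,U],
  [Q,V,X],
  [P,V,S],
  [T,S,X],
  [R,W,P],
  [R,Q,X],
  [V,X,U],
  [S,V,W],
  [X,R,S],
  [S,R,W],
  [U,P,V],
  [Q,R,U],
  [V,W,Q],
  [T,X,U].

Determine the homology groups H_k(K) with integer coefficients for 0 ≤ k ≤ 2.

K has 9 vertices, 27 edges, 18 triangles.
rank ∂_0 = 0, rank ∂_1 = 8 ⇒ b_0 = 9 − 0 − 8 = 1; all invariant factors of ∂_1 are 1 so no torsion. So H_0 = Z.
rank ∂_1 = 8, rank ∂_2 = 18 ⇒ b_1 = 27 − 8 − 18 = 1; ∂_2 has invariant factor(s) [2] giving torsion. So H_1 = Z × Z/2.
rank ∂_2 = 18, rank ∂_3 = 0 ⇒ b_2 = 18 − 18 − 0 = 0. So H_2 = 0.

H_0 ≅ Z,  H_1 ≅ Z × Z/2,  H_2 = 0.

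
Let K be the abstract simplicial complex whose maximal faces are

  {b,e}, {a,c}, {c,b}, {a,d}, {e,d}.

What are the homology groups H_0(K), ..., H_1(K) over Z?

H_0 ≅ Z,  H_1 ≅ Z.

Take the total order a < b < c < d < e on the vertex set. Then K (dimension 1) consists of the simplices:

  0-simplices (5): a, b, c, d, e
  1-simplices (5): ac, ad, bc, be, de

so the chain groups are C_0 ≅ Z^5, C_1 ≅ Z^5.

The boundary map ∂_1: C_1 → C_0 maps an edge to its endpoints' difference, ∂[p,q] = q − p. For instance
  ∂bc = c − b.
The resulting 5×5 matrix has rank 4, and its Smith normal form has invariant factors (1,1,1,1).

Reading off H_k = ker ∂_k / im ∂_{k+1}:

  H_0: rank C_0 − rank ∂_1 = 5 − 4 = 1, and the invariant factors of ∂_1 are all 1, so H_0 ≅ Z.
  H_1: rank ker ∂_1 − rank ∂_2 = (5 − 4) − 0 = 1, and there is no ∂_2, so H_1 ≅ Z.

As a check, the Euler characteristic is 5 − 5 = 0, which agrees with 1 − 1 = 0.
(K is a triangulation of the circle S^1.)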